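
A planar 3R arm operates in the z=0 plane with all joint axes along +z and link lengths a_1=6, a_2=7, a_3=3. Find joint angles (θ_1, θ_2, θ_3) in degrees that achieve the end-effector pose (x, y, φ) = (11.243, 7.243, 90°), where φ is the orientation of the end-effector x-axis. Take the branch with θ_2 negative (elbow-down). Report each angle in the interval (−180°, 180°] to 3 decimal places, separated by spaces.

44.995 -44.989 89.994

wrist centre = target − a_3·(cos φ, sin φ) = (11.2430, 4.2430)
cos θ_2 = (144.4081−6²−7²)/(2·6·7) = 0.7072; θ_2 = -44.9893° (elbow-down)
β = atan2(4.2430,11.2430) = 20.6760°; ψ = atan2(-4.9488,10.9507) = -24.3191°
θ_1 = β − ψ = 44.9951°
θ_3 = φ − θ_1 − θ_2 = 89.9941° (wrapped to (-180°,180°])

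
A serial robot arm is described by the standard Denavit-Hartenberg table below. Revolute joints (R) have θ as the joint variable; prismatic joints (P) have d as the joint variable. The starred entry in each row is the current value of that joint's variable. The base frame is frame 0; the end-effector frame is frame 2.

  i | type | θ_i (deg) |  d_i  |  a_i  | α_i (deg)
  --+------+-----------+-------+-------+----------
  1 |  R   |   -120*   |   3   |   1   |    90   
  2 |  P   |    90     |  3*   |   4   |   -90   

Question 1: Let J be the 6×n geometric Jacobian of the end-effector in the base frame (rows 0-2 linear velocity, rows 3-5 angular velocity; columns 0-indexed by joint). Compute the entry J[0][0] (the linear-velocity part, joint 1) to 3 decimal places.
axis z_0 = ẑ; lever o_n−o_0 = (-3.0981,0.6340,7.0000)
cross product → J_v[:, 0] = (-0.6340,-3.0981,0.0000)
J_ω[:, 0] = z_0
entry J[0][0] = -0.6340

-0.634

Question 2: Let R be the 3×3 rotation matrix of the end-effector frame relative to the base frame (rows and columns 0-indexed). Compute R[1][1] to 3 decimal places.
End-effector y-axis (col 1 of R) = (0.8660,-0.5000,-0.0000)
R[1][1] = -0.5000

-0.500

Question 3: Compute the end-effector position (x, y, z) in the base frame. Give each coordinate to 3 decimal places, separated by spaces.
-3.098 0.634 7.000

after link 1: o_1 = (-0.5000, -0.8660, 3.0000)
after link 2: o_2 = (-3.0981, 0.6340, 7.0000)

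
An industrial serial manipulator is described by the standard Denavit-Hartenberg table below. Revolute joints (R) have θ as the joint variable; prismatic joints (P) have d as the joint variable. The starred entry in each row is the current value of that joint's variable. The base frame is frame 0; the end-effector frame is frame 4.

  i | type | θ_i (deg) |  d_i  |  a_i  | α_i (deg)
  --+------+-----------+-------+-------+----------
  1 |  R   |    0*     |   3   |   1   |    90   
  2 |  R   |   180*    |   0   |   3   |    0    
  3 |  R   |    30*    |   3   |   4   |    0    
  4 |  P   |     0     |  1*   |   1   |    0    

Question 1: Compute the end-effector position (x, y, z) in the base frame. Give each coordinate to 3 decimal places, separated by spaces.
-6.330 -4.000 0.500

after link 1: o_1 = (1.0000, 0.0000, 3.0000)
after link 2: o_2 = (-2.0000, 0.0000, 3.0000)
after link 3: o_3 = (-5.4641, -3.0000, 1.0000)
after link 4: o_4 = (-6.3301, -4.0000, 0.5000)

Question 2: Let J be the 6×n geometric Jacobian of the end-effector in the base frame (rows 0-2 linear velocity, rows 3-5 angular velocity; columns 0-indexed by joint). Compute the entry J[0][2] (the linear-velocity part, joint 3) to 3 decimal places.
axis z_2 = (0.0000,-1.0000,0.0000); lever o_n−o_2 = (-4.3301,-4.0000,-2.5000)
cross product → J_v[:, 2] = (2.5000,-0.0000,-4.3301)
J_ω[:, 2] = z_2
entry J[0][2] = 2.5000

2.500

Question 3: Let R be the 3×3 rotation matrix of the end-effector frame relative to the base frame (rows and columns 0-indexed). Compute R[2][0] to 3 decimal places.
-0.500

End-effector x-axis (col 0 of R) = (-0.8660,-0.0000,-0.5000)
R[2][0] = -0.5000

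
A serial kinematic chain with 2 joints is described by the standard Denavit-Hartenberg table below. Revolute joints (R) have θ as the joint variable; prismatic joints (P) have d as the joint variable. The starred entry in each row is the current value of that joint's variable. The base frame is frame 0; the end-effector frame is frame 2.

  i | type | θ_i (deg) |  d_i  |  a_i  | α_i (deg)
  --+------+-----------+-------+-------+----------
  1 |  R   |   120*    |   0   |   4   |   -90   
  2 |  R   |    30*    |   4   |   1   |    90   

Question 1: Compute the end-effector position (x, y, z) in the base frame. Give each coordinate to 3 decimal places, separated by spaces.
after link 1: o_1 = (-2.0000, 3.4641, 0.0000)
after link 2: o_2 = (-5.8971, 2.2141, -0.5000)

-5.897 2.214 -0.500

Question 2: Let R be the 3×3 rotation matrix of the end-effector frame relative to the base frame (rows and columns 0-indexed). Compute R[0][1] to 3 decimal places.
End-effector y-axis (col 1 of R) = (-0.8660,-0.5000,0.0000)
R[0][1] = -0.8660

-0.866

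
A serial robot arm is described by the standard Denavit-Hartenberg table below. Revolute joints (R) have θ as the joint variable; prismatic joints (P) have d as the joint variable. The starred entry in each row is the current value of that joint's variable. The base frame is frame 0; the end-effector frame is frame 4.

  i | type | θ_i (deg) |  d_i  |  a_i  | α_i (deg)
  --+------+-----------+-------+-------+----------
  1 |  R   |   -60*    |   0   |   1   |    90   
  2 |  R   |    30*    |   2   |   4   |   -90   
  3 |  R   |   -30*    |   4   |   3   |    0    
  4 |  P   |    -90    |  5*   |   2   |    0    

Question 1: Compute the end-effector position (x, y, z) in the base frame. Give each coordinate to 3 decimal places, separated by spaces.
after link 1: o_1 = (0.5000, -0.8660, 0.0000)
after link 2: o_2 = (0.5000, -4.8660, 2.0000)
after link 3: o_3 = (-0.6740, -5.8325, 6.7631)
after link 4: o_4 = (-3.8571, -3.7835, 10.5933)

-3.857 -3.783 10.593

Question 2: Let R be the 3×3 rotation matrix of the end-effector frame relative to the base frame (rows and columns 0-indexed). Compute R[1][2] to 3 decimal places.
End-effector z-axis (col 2 of R) = (-0.2500,0.4330,0.8660)
R[1][2] = 0.4330

0.433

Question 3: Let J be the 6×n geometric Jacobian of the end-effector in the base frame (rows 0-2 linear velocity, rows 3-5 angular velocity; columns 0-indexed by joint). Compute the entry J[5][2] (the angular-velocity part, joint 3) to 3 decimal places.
axis z_2 = (-0.2500,0.4330,0.8660); lever o_n−o_2 = (-4.3571,1.0825,8.5933)
cross product → J_v[:, 2] = (2.7835,-1.6250,1.6160)
J_ω[:, 2] = z_2
entry J[5][2] = 0.8660

0.866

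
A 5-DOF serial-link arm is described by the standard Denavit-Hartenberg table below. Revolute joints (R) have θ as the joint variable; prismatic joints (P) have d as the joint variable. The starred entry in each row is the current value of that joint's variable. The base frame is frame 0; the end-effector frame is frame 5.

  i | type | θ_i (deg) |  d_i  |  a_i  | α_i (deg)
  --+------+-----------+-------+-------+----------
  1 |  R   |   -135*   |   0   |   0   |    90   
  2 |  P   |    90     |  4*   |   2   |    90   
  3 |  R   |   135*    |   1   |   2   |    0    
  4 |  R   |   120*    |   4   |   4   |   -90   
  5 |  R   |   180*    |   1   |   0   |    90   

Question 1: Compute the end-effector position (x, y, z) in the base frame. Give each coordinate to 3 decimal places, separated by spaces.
-4.449 -2.622 0.516

after link 1: o_1 = (0.0000, 0.0000, 0.0000)
after link 2: o_2 = (-2.8284, 2.8284, 2.0000)
after link 3: o_3 = (-4.5355, 3.1213, 0.5858)
after link 4: o_4 = (-4.6319, -2.4392, -0.4495)
after link 5: o_5 = (-4.4489, -2.6222, 0.5164)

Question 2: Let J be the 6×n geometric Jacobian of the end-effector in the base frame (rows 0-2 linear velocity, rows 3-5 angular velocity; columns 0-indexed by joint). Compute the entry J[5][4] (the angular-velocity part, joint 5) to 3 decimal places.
0.966

axis z_4 = (0.1830,-0.1830,0.9659); lever o_n−o_4 = (0.1830,-0.1830,0.9659)
cross product → J_v[:, 4] = (-0.0000,0.0000,0.0000)
J_ω[:, 4] = z_4
entry J[5][4] = 0.9659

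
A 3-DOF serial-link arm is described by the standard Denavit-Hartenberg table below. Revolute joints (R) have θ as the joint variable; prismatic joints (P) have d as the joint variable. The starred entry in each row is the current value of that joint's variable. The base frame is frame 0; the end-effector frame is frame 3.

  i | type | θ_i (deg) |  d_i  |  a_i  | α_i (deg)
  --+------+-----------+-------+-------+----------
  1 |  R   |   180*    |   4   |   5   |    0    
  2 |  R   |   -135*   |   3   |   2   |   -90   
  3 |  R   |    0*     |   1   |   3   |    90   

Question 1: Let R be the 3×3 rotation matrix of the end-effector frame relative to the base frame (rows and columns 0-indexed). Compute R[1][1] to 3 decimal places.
0.707

End-effector y-axis (col 1 of R) = (-0.7071,0.7071,0.0000)
R[1][1] = 0.7071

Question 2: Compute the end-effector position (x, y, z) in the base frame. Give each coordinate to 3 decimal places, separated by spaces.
-2.172 4.243 7.000

after link 1: o_1 = (-5.0000, 0.0000, 4.0000)
after link 2: o_2 = (-3.5858, 1.4142, 7.0000)
after link 3: o_3 = (-2.1716, 4.2426, 7.0000)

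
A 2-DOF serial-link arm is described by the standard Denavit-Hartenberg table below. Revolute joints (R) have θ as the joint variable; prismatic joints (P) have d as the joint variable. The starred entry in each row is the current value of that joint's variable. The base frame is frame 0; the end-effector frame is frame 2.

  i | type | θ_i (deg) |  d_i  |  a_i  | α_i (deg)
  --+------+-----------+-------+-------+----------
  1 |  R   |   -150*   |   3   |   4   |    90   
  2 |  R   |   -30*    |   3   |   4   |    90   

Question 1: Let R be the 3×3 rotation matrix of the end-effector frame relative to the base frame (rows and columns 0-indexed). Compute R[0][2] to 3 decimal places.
End-effector z-axis (col 2 of R) = (0.4330,0.2500,-0.8660)
R[0][2] = 0.4330

0.433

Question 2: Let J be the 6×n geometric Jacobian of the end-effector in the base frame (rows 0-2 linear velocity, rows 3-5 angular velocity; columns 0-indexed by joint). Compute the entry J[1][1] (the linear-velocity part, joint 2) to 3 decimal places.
-1.000

axis z_1 = (-0.5000,0.8660,0.0000); lever o_n−o_1 = (-4.5000,0.8660,-2.0000)
cross product → J_v[:, 1] = (-1.7321,-1.0000,3.4641)
J_ω[:, 1] = z_1
entry J[1][1] = -1.0000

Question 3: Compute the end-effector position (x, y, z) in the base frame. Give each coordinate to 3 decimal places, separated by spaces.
after link 1: o_1 = (-3.4641, -2.0000, 3.0000)
after link 2: o_2 = (-7.9641, -1.1340, 1.0000)

-7.964 -1.134 1.000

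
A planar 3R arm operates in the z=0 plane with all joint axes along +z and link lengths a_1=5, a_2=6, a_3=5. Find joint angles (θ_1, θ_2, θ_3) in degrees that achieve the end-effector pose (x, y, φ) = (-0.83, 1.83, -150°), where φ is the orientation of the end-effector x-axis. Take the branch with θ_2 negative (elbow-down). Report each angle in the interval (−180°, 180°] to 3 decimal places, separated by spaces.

wrist centre = target − a_3·(cos φ, sin φ) = (3.5001, 4.3300)
cos θ_2 = (30.9998−5²−6²)/(2·5·6) = -0.5000; θ_2 = -120.0002° (elbow-down)
β = atan2(4.3300,3.5001) = 51.0499°; ψ = atan2(-5.1961,2.0000) = -68.9484°
θ_1 = β − ψ = 119.9983°
θ_3 = φ − θ_1 − θ_2 = -149.9981° (wrapped to (-180°,180°])

119.998 -120.000 -149.998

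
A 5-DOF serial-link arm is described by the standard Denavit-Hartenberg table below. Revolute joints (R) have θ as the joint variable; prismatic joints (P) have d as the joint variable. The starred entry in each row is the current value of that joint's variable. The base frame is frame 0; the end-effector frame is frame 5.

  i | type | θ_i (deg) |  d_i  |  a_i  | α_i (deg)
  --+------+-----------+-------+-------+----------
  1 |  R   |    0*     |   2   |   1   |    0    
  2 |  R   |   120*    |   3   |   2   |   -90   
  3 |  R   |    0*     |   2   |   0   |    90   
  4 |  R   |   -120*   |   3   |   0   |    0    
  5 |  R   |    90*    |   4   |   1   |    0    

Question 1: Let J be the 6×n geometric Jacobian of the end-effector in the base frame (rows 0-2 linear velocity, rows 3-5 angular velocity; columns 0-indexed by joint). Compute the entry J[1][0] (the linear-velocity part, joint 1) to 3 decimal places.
axis z_0 = ẑ; lever o_n−o_0 = (-1.7321,1.7321,12.0000)
cross product → J_v[:, 0] = (-1.7321,-1.7321,0.0000)
J_ω[:, 0] = z_0
entry J[1][0] = -1.7321

-1.732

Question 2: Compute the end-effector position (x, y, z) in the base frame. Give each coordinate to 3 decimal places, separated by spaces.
after link 1: o_1 = (1.0000, 0.0000, 2.0000)
after link 2: o_2 = (0.0000, 1.7321, 5.0000)
after link 3: o_3 = (-1.7321, 0.7321, 5.0000)
after link 4: o_4 = (-1.7321, 0.7321, 8.0000)
after link 5: o_5 = (-1.7321, 1.7321, 12.0000)

-1.732 1.732 12.000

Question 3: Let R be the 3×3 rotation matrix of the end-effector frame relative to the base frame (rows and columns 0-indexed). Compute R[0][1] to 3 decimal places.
End-effector y-axis (col 1 of R) = (-1.0000,0.0000,0.0000)
R[0][1] = -1.0000

-1.000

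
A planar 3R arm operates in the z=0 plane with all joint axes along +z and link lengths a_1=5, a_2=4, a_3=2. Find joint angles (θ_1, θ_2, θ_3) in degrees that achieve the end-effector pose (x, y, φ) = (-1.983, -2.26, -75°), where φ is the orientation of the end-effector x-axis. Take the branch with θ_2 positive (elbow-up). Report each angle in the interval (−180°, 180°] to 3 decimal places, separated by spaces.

134.997 149.995 0.008

wrist centre = target − a_3·(cos φ, sin φ) = (-2.5006, -0.3281)
cos θ_2 = (6.3609−5²−4²)/(2·5·4) = -0.8660; θ_2 = 149.9946° (elbow-up)
β = atan2(-0.3281,-2.5006) = -172.5240°; ψ = atan2(2.0003,1.5361) = 52.4787°
θ_1 = β − ψ = -225.0027°
θ_3 = φ − θ_1 − θ_2 = 0.0081° (wrapped to (-180°,180°])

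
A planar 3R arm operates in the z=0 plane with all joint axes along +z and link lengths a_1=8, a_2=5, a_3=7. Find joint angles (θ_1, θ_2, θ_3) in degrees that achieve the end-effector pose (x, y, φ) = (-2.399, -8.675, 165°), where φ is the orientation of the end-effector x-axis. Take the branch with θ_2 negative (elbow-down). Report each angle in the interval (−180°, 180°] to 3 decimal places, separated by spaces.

wrist centre = target − a_3·(cos φ, sin φ) = (4.3625, -10.4867)
cos θ_2 = (129.0028−8²−5²)/(2·8·5) = 0.5000; θ_2 = -59.9977° (elbow-down)
β = atan2(-10.4867,4.3625) = -67.4127°; ψ = atan2(-4.3300,10.5002) = -22.4101°
θ_1 = β − ψ = -45.0026°
θ_3 = φ − θ_1 − θ_2 = -89.9997° (wrapped to (-180°,180°])

-45.003 -59.998 -90.000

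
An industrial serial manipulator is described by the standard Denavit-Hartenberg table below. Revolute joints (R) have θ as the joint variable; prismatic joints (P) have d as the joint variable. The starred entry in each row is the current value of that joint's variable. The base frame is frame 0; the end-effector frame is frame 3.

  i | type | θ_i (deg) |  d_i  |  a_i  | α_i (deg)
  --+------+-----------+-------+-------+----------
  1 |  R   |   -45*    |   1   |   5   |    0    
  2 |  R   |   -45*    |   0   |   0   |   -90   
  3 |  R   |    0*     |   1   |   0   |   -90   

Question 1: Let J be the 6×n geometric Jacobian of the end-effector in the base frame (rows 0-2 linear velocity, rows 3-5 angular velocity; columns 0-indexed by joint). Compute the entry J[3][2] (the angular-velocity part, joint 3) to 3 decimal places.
axis z_2 = (1.0000,0.0000,0.0000); lever o_n−o_2 = (1.0000,0.0000,0.0000)
cross product → J_v[:, 2] = (-0.0000,0.0000,0.0000)
J_ω[:, 2] = z_2
entry J[3][2] = 1.0000

1.000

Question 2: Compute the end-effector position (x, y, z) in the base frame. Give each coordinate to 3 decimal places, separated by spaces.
4.536 -3.536 1.000

after link 1: o_1 = (3.5355, -3.5355, 1.0000)
after link 2: o_2 = (3.5355, -3.5355, 1.0000)
after link 3: o_3 = (4.5355, -3.5355, 1.0000)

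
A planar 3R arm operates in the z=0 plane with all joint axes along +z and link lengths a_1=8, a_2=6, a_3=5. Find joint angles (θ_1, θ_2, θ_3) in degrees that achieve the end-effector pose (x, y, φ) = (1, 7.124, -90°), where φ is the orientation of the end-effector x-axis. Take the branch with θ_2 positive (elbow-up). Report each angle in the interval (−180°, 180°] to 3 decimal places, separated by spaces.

wrist centre = target − a_3·(cos φ, sin φ) = (1.0000, 12.1240)
cos θ_2 = (147.9914−8²−6²)/(2·8·6) = 0.4999; θ_2 = 60.0059° (elbow-up)
β = atan2(12.1240,1.0000) = 85.2849°; ψ = atan2(5.1965,10.9995) = 25.2874°
θ_1 = β − ψ = 59.9975°
θ_3 = φ − θ_1 − θ_2 = 149.9966° (wrapped to (-180°,180°])

59.997 60.006 149.997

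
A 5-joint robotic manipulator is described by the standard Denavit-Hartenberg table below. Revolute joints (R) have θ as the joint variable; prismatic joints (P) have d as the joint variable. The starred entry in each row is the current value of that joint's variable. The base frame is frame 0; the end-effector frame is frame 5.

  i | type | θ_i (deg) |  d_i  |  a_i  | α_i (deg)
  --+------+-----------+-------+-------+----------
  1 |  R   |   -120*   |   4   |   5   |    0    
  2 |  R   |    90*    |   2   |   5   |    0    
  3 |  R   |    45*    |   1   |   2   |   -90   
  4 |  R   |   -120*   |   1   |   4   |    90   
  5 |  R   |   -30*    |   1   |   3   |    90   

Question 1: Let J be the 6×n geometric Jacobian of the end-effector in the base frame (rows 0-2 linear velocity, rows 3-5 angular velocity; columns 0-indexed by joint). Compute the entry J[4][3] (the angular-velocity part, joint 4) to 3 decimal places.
0.966

axis z_3 = (-0.2588,0.9659,0.0000); lever o_n−o_3 = (-3.8937,-1.5610,5.2141)
cross product → J_v[:, 3] = (5.0364,1.3495,4.1651)
J_ω[:, 3] = z_3
entry J[4][3] = 0.9659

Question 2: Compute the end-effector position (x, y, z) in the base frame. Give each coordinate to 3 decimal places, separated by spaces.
-0.132 -7.873 12.214

after link 1: o_1 = (-2.5000, -4.3301, 4.0000)
after link 2: o_2 = (1.8301, -6.8301, 6.0000)
after link 3: o_3 = (3.7620, -6.3125, 7.0000)
after link 4: o_4 = (1.5713, -5.8642, 10.4641)
after link 5: o_5 = (-0.1318, -7.8734, 12.2141)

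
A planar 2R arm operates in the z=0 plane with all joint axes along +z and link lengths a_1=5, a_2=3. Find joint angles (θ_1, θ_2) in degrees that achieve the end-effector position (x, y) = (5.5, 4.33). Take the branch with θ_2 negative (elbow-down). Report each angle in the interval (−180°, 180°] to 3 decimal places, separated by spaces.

cos θ_2 = (48.9989−5²−3²)/(2·5·3) = 0.5000; θ_2 = -60.0024° (elbow-down)
β = atan2(4.3300,5.5000) = 38.2124°; ψ = atan2(-2.5981,6.4999) = -21.7876°
θ_1 = β − ψ = 60.0000°

60.000 -60.002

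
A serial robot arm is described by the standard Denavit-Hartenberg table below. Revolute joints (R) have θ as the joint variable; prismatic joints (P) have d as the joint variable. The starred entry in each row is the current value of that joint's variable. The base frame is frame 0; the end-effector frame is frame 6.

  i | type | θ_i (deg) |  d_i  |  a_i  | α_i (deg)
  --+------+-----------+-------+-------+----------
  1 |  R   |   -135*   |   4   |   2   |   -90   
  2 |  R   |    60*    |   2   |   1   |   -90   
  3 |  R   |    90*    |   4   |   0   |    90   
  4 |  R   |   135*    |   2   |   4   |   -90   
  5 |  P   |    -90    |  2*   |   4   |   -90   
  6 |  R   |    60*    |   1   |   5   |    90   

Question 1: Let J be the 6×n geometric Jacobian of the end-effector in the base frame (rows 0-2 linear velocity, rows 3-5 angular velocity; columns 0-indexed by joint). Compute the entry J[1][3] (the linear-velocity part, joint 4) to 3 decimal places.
axis z_3 = (-0.3536,-0.3536,-0.8660); lever o_n−o_3 = (1.5038,-1.1661,-9.9528)
cross product → J_v[:, 3] = (2.5090,-4.8212,0.9439)
J_ω[:, 3] = z_3
entry J[1][3] = -4.8212

-4.821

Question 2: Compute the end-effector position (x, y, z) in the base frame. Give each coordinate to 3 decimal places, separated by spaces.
after link 1: o_1 = (-1.4142, -1.4142, 4.0000)
after link 2: o_2 = (-0.3536, -3.1820, 3.1340)
after link 3: o_3 = (2.0959, -0.7325, 1.1340)
after link 4: o_4 = (5.1209, -1.7075, -2.0123)
after link 5: o_5 = (3.8406, -4.9878, -4.7693)
after link 6: o_6 = (3.5997, -1.8986, -8.8188)

3.600 -1.899 -8.819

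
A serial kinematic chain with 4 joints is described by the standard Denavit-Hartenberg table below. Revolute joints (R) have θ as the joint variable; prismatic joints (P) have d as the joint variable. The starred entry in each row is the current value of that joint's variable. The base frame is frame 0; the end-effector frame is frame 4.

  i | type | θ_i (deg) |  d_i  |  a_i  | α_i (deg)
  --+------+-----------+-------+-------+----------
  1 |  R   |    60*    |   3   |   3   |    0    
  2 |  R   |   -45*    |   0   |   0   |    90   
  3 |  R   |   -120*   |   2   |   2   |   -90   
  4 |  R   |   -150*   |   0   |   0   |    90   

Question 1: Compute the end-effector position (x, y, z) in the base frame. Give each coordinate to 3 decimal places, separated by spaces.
1.052 0.407 1.268

after link 1: o_1 = (1.5000, 2.5981, 3.0000)
after link 2: o_2 = (1.5000, 2.5981, 3.0000)
after link 3: o_3 = (1.0517, 0.4074, 1.2679)
after link 4: o_4 = (1.0517, 0.4074, 1.2679)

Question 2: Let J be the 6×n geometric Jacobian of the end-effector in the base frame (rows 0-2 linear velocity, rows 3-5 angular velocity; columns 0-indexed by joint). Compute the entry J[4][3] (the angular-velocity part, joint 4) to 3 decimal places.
0.224

axis z_3 = (0.8365,0.2241,-0.5000); lever o_n−o_3 = (0.0000,0.0000,0.0000)
cross product → J_v[:, 3] = (0.0000,-0.0000,0.0000)
J_ω[:, 3] = z_3
entry J[4][3] = 0.2241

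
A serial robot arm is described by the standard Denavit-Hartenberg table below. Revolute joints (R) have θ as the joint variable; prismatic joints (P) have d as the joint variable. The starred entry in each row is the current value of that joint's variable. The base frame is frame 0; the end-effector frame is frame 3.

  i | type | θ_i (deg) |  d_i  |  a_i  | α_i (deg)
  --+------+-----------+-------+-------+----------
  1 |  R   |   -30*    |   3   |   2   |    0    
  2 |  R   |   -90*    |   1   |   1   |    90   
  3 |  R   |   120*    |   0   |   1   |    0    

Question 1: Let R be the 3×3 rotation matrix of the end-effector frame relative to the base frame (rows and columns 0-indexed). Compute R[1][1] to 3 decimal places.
End-effector y-axis (col 1 of R) = (0.4330,0.7500,-0.5000)
R[1][1] = 0.7500

0.750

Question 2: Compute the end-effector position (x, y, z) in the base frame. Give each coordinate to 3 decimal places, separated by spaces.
1.482 -1.433 4.866

after link 1: o_1 = (1.7321, -1.0000, 3.0000)
after link 2: o_2 = (1.2321, -1.8660, 4.0000)
after link 3: o_3 = (1.4821, -1.4330, 4.8660)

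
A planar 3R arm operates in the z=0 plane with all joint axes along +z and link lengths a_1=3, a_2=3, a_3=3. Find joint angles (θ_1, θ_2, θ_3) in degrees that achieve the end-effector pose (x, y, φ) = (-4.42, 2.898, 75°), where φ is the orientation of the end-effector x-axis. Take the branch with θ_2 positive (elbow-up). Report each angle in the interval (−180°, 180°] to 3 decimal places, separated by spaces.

wrist centre = target − a_3·(cos φ, sin φ) = (-5.1965, 0.0002)
cos θ_2 = (27.0032−3²−3²)/(2·3·3) = 0.5002; θ_2 = 59.9884° (elbow-up)
β = atan2(0.0002,-5.1965) = 179.9975°; ψ = atan2(2.5978,4.5005) = 29.9942°
θ_1 = β − ψ = 150.0034°
θ_3 = φ − θ_1 − θ_2 = -134.9917° (wrapped to (-180°,180°])

150.003 59.988 -134.992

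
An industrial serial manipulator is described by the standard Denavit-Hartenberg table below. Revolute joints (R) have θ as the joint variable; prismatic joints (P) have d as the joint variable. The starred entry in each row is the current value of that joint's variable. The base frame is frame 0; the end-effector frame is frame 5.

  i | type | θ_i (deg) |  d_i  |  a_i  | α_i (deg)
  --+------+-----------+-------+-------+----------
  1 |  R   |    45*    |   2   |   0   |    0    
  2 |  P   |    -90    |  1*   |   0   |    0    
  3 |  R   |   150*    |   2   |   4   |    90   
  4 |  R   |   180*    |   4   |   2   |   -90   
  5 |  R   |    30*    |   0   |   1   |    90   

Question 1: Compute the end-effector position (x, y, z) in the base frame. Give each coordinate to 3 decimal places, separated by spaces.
after link 1: o_1 = (0.0000, 0.0000, 2.0000)
after link 2: o_2 = (0.0000, 0.0000, 3.0000)
after link 3: o_3 = (-1.0353, 3.8637, 5.0000)
after link 4: o_4 = (3.3461, 2.9671, 5.0000)
after link 5: o_5 = (3.0872, 2.0012, 5.0000)

3.087 2.001 5.000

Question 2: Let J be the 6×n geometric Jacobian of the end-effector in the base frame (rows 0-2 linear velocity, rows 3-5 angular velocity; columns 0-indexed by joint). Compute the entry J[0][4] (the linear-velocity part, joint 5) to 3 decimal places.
-0.966

axis z_4 = (0.0000,-0.0000,-1.0000); lever o_n−o_4 = (-0.2588,-0.9659,0.0000)
cross product → J_v[:, 4] = (-0.9659,0.2588,-0.0000)
J_ω[:, 4] = z_4
entry J[0][4] = -0.9659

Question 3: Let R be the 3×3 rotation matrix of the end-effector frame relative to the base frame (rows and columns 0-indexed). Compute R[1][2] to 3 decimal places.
-0.259

End-effector z-axis (col 2 of R) = (0.9659,-0.2588,0.0000)
R[1][2] = -0.2588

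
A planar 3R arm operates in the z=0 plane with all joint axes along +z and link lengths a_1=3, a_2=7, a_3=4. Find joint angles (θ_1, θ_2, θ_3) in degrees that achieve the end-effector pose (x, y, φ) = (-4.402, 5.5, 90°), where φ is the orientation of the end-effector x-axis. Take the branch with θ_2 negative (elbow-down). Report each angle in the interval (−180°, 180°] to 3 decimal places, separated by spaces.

-67.636 -149.998 -52.365

wrist centre = target − a_3·(cos φ, sin φ) = (-4.4020, 1.5000)
cos θ_2 = (21.6276−3²−7²)/(2·3·7) = -0.8660; θ_2 = -149.9982° (elbow-down)
β = atan2(1.5000,-4.4020) = 161.1832°; ψ = atan2(-3.5002,-3.0621) = -131.1803°
θ_1 = β − ψ = 292.3636°
θ_3 = φ − θ_1 − θ_2 = -52.3654° (wrapped to (-180°,180°])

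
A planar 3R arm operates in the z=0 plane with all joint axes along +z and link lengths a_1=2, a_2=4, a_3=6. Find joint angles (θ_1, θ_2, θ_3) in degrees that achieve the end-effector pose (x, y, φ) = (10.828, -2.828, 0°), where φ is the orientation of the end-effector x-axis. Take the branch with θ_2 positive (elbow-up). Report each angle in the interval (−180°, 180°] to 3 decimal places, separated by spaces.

wrist centre = target − a_3·(cos φ, sin φ) = (4.8280, -2.8280)
cos θ_2 = (31.3072−2²−4²)/(2·2·4) = 0.7067; θ_2 = 45.0331° (elbow-up)
β = atan2(-2.8280,4.8280) = -30.3596°; ψ = atan2(2.8301,4.8268) = 30.3841°
θ_1 = β − ψ = -60.7437°
θ_3 = φ − θ_1 − θ_2 = 15.7106° (wrapped to (-180°,180°])

-60.744 45.033 15.711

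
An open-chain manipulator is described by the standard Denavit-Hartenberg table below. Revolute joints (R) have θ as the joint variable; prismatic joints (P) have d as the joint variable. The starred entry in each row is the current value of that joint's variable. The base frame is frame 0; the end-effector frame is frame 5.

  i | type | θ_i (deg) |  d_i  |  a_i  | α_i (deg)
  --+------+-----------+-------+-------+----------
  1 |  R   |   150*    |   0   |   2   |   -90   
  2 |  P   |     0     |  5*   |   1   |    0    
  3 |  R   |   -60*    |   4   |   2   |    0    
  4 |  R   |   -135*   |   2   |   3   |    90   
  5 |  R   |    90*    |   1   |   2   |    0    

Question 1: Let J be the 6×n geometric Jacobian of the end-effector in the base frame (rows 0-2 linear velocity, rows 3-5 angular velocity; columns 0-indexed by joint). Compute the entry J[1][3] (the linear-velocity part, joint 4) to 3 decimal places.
-0.871

axis z_3 = (-0.5000,-0.8660,0.0000); lever o_n−o_3 = (0.2854,-4.7836,-1.7424)
cross product → J_v[:, 3] = (1.5089,-0.8712,2.6390)
J_ω[:, 3] = z_3
entry J[1][3] = -0.8712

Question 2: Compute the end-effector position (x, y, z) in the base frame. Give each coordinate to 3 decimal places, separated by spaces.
-7.679 -10.578 -0.010

after link 1: o_1 = (-1.7321, 1.0000, 0.0000)
after link 2: o_2 = (-5.0981, -2.8301, 0.0000)
after link 3: o_3 = (-7.9641, -5.7942, 1.7321)
after link 4: o_4 = (-6.4546, -8.9752, 0.9556)
after link 5: o_5 = (-7.6787, -10.5778, -0.0103)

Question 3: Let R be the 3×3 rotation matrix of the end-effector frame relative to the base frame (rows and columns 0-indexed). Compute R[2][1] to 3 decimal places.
End-effector y-axis (col 1 of R) = (-0.8365,0.4830,0.2588)
R[2][1] = 0.2588

0.259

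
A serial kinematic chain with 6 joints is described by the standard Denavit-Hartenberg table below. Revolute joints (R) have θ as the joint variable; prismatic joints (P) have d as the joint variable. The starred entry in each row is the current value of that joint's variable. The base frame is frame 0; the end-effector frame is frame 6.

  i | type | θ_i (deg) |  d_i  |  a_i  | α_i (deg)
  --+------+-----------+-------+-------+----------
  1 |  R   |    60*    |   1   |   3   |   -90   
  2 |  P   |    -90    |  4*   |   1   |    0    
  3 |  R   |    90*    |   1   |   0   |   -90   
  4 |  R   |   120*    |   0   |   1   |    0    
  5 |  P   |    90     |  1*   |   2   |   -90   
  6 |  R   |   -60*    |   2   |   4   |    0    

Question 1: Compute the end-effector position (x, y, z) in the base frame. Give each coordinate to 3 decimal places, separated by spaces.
-6.794 3.964 -2.464

after link 1: o_1 = (1.5000, 2.5981, 1.0000)
after link 2: o_2 = (-1.9641, 4.5981, 2.0000)
after link 3: o_3 = (-2.8301, 5.0981, 2.0000)
after link 4: o_4 = (-2.3301, 4.2321, 2.0000)
after link 5: o_5 = (-4.0622, 3.2321, 1.0000)
after link 6: o_6 = (-6.7942, 3.9641, -2.4641)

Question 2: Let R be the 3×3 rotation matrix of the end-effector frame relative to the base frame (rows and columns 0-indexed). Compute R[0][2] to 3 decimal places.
End-effector z-axis (col 2 of R) = (-0.5000,0.8660,0.0000)
R[0][2] = -0.5000

-0.500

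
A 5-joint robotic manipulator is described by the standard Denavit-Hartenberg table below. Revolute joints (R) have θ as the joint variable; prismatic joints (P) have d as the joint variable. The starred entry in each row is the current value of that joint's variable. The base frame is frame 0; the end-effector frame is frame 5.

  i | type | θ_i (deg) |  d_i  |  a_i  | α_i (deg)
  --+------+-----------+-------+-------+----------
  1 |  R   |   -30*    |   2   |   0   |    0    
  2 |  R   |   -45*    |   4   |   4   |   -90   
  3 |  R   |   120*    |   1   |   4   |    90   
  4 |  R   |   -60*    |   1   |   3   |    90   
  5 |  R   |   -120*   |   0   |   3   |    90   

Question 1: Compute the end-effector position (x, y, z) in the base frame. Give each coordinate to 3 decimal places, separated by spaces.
-0.226 -0.310 2.685

after link 1: o_1 = (0.0000, 0.0000, 2.0000)
after link 2: o_2 = (1.0353, -3.8637, 6.0000)
after link 3: o_3 = (1.4836, -1.6730, 2.5359)
after link 4: o_4 = (-0.9960, -2.4575, 0.7369)
after link 5: o_5 = (-0.2265, -0.3102, 2.6854)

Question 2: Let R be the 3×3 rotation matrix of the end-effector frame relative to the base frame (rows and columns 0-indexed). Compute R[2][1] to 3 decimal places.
End-effector y-axis (col 1 of R) = (-0.3709,-0.5477,0.7500)
R[2][1] = 0.7500

0.750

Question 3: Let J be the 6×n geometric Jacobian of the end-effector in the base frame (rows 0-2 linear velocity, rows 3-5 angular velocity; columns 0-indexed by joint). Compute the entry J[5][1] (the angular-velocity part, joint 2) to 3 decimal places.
1.000

axis z_1 = (0.0000,0.0000,1.0000); lever o_n−o_1 = (-0.2265,-0.3102,0.6854)
cross product → J_v[:, 1] = (0.3102,-0.2265,0.0000)
J_ω[:, 1] = z_1
entry J[5][1] = 1.0000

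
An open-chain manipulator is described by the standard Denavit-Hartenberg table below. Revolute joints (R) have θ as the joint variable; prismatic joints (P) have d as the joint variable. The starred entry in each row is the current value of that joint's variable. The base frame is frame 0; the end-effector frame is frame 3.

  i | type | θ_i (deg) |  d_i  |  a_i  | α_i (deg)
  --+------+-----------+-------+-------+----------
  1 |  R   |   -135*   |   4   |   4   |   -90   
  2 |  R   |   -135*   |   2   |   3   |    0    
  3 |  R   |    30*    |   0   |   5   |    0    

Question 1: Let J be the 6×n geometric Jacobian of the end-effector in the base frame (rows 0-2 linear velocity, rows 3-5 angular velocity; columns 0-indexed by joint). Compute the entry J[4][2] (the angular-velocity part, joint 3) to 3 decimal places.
-0.707

axis z_2 = (0.7071,-0.7071,0.0000); lever o_n−o_2 = (0.9151,0.9151,4.8296)
cross product → J_v[:, 2] = (-3.4151,-3.4151,1.2941)
J_ω[:, 2] = z_2
entry J[4][2] = -0.7071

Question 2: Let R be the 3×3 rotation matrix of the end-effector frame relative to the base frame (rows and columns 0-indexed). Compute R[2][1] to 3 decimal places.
0.259

End-effector y-axis (col 1 of R) = (-0.6830,-0.6830,0.2588)
R[2][1] = 0.2588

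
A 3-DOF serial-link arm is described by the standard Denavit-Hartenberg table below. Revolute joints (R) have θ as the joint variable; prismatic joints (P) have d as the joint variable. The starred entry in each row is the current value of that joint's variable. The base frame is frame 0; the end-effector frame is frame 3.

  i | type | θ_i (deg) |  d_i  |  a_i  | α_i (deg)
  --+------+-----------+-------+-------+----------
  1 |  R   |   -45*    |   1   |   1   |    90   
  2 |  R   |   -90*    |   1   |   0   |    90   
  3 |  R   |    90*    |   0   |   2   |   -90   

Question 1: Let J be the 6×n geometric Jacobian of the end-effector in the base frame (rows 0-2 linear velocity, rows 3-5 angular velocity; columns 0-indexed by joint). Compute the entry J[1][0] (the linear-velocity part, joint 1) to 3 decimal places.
axis z_0 = ẑ; lever o_n−o_0 = (-1.4142,-2.8284,1.0000)
cross product → J_v[:, 0] = (2.8284,-1.4142,0.0000)
J_ω[:, 0] = z_0
entry J[1][0] = -1.4142

-1.414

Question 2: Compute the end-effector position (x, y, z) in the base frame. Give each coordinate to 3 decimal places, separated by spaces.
-1.414 -2.828 1.000

after link 1: o_1 = (0.7071, -0.7071, 1.0000)
after link 2: o_2 = (0.0000, -1.4142, 1.0000)
after link 3: o_3 = (-1.4142, -2.8284, 1.0000)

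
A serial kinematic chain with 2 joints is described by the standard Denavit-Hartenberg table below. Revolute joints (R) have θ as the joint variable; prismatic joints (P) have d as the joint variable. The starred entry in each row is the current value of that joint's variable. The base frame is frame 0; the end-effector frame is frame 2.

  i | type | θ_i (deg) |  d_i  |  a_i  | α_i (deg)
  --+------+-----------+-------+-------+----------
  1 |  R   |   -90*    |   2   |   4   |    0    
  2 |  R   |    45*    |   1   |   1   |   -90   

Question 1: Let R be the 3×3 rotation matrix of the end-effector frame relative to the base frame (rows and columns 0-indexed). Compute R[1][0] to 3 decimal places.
End-effector x-axis (col 0 of R) = (0.7071,-0.7071,0.0000)
R[1][0] = -0.7071

-0.707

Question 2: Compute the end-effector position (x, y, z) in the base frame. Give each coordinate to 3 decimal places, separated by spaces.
after link 1: o_1 = (0.0000, -4.0000, 2.0000)
after link 2: o_2 = (0.7071, -4.7071, 3.0000)

0.707 -4.707 3.000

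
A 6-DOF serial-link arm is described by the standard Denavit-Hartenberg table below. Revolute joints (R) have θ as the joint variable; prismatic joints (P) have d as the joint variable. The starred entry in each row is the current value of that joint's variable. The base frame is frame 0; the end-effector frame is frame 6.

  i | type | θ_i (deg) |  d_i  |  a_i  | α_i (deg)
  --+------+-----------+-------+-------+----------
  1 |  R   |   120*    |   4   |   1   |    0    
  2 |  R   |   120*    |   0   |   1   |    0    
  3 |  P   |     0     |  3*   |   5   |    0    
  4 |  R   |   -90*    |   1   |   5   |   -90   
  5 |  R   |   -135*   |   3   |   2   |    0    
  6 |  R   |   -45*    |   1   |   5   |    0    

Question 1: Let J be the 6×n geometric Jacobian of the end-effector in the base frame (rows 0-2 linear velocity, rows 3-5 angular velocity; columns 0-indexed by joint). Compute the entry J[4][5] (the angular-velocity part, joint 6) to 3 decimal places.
axis z_5 = (-0.5000,-0.8660,0.0000); lever o_n−o_5 = (3.8301,-3.3660,0.0000)
cross product → J_v[:, 5] = (-0.0000,0.0000,5.0000)
J_ω[:, 5] = z_5
entry J[4][5] = -0.8660

-0.866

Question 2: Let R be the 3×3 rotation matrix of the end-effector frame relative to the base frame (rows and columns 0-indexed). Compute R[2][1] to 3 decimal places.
1.000

End-effector y-axis (col 1 of R) = (-0.0000,0.0000,1.0000)
R[2][1] = 1.0000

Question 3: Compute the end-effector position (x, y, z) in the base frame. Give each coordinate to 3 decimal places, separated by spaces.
-4.275 -8.501 9.414

after link 1: o_1 = (-0.5000, 0.8660, 4.0000)
after link 2: o_2 = (-1.0000, 0.0000, 4.0000)
after link 3: o_3 = (-3.5000, -4.3301, 7.0000)
after link 4: o_4 = (-7.8301, -1.8301, 8.0000)
after link 5: o_5 = (-8.1054, -5.1353, 9.4142)
after link 6: o_6 = (-4.2753, -8.5013, 9.4142)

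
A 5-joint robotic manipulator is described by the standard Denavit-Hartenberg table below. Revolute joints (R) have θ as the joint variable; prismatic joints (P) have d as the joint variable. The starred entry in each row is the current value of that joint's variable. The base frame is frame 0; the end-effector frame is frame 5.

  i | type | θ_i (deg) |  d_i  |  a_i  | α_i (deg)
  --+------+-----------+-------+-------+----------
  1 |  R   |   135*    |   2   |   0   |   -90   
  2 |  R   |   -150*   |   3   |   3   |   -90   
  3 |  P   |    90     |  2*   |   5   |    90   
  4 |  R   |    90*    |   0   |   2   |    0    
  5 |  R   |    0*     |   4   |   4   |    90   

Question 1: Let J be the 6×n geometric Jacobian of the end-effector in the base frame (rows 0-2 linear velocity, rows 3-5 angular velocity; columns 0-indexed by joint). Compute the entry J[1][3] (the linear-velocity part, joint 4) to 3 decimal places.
-4.243

axis z_3 = (0.6124,-0.6124,0.5000); lever o_n−o_3 = (0.3282,-0.3282,7.1962)
cross product → J_v[:, 3] = (-4.2426,-4.2426,-0.0000)
J_ω[:, 3] = z_3
entry J[1][3] = -4.2426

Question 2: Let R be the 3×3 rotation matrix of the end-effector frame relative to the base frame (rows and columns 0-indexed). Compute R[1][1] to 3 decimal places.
-0.612

End-effector y-axis (col 1 of R) = (0.6124,-0.6124,0.5000)
R[1][1] = -0.6124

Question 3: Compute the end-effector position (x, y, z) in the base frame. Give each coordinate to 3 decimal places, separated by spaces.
2.872 -0.044 12.428

after link 1: o_1 = (0.0000, 0.0000, 2.0000)
after link 2: o_2 = (-0.2842, -3.9584, 3.5000)
after link 3: o_3 = (2.5442, 0.2842, 5.2321)
after link 4: o_4 = (1.8371, 0.9913, 6.9641)
after link 5: o_5 = (2.8724, -0.0440, 12.4282)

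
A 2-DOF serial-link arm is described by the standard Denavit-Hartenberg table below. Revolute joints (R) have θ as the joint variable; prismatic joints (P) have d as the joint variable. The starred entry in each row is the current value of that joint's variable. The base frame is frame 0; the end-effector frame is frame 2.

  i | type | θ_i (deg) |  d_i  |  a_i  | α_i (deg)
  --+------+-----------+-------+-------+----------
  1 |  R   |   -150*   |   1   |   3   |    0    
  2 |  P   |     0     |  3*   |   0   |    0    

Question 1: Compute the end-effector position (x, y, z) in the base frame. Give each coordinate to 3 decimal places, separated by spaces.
after link 1: o_1 = (-2.5981, -1.5000, 1.0000)
after link 2: o_2 = (-2.5981, -1.5000, 4.0000)

-2.598 -1.500 4.000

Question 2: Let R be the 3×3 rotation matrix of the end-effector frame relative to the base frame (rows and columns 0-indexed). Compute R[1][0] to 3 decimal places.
-0.500

End-effector x-axis (col 0 of R) = (-0.8660,-0.5000,0.0000)
R[1][0] = -0.5000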